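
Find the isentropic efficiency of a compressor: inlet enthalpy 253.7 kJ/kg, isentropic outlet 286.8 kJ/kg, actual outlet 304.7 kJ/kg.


dh_ideal = 286.8 - 253.7 = 33.1 kJ/kg
dh_actual = 304.7 - 253.7 = 51.0 kJ/kg
eta_s = dh_ideal / dh_actual = 33.1 / 51.0
eta_s = 0.649

0.649


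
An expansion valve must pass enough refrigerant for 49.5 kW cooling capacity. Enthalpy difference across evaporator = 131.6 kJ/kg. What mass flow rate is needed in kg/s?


m_dot = Q / dh
m_dot = 49.5 / 131.6
m_dot = 0.3761 kg/s

0.3761


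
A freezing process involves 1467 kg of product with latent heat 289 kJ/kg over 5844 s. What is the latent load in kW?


Q_lat = m * h_fg / t
Q_lat = 1467 * 289 / 5844
Q_lat = 72.55 kW

72.55


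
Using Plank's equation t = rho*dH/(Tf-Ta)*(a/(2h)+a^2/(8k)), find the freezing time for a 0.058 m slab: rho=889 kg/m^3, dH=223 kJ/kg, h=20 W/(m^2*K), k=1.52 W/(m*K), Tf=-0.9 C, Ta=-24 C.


dT = -0.9 - (-24) = 23.1 K
term1 = a/(2h) = 0.058/(2*20) = 0.00145
term2 = a^2/(8k) = 0.058^2/(8*1.52) = 0.0002766447368
t = rho*dH*1000/dT * (term1 + term2)
t = 889*223*1000/23.1 * (0.00145 + 0.0002766447368)
t = 14818 s

14818


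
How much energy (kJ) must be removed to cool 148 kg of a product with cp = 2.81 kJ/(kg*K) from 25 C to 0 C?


dT = 25 - (0) = 25 K
Q = m * cp * dT = 148 * 2.81 * 25
Q = 10397 kJ

10397


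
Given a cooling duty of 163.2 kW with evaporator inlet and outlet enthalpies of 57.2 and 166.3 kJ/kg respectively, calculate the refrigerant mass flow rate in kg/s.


dh = 166.3 - 57.2 = 109.1 kJ/kg
m_dot = Q / dh = 163.2 / 109.1 = 1.4959 kg/s

1.4959


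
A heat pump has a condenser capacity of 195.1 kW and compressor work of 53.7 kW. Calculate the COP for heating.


COP_hp = Q_cond / W
COP_hp = 195.1 / 53.7
COP_hp = 3.633

3.633


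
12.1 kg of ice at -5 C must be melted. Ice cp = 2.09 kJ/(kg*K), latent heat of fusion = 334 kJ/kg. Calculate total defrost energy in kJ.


Sensible heat = cp * dT = 2.09 * 5 = 10.45 kJ/kg
Total per kg = 10.45 + 334 = 344.45 kJ/kg
Q = m * total = 12.1 * 344.45
Q = 4167.8 kJ

4167.8


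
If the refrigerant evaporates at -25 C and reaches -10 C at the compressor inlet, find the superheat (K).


Superheat = T_suction - T_evap
Superheat = -10 - (-25)
Superheat = 15 K

15


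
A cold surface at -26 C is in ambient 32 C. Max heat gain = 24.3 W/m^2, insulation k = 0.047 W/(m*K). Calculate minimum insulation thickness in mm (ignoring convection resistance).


dT = 32 - (-26) = 58 K
thickness = k * dT / q_max * 1000
thickness = 0.047 * 58 / 24.3 * 1000
thickness = 112.2 mm

112.2


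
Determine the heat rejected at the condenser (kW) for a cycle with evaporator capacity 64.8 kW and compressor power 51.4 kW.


Q_cond = Q_evap + W
Q_cond = 64.8 + 51.4
Q_cond = 116.2 kW

116.2


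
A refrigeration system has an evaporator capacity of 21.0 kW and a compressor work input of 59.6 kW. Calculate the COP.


COP = Q_evap / W
COP = 21.0 / 59.6
COP = 0.352

0.352


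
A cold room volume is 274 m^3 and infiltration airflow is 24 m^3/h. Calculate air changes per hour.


ACH = flow / volume
ACH = 24 / 274
ACH = 0.088

0.088


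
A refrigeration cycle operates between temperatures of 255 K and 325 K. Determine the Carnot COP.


dT = 325 - 255 = 70 K
COP_carnot = T_cold / dT = 255 / 70
COP_carnot = 3.643

3.643


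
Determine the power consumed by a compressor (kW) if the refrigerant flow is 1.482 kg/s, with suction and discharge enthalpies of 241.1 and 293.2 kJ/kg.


dh = 293.2 - 241.1 = 52.1 kJ/kg
W = m_dot * dh = 1.482 * 52.1 = 77.21 kW

77.21


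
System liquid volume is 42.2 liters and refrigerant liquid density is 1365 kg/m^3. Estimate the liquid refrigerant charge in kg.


Charge = V * rho / 1000
Charge = 42.2 * 1365 / 1000
Charge = 57.6 kg

57.6


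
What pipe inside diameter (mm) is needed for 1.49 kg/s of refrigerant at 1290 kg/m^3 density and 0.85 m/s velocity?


A = m_dot / (rho * v) = 1.49 / (1290 * 0.85) = 0.001358869129 m^2
d = sqrt(4*A/pi) * 1000
d = 41.6 mm

41.6


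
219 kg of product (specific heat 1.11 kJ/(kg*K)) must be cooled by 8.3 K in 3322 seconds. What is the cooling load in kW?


Q = m * cp * dT / t
Q = 219 * 1.11 * 8.3 / 3322
Q = 0.607 kW

0.607


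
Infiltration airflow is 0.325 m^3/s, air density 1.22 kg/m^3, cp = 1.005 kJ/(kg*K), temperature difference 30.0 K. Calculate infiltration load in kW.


Q = V_dot * rho * cp * dT
Q = 0.325 * 1.22 * 1.005 * 30.0
Q = 11.954 kW

11.954


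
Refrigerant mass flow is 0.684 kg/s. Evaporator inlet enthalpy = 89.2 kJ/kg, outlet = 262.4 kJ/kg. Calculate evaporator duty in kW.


dh = 262.4 - 89.2 = 173.2 kJ/kg
Q_evap = m_dot * dh = 0.684 * 173.2
Q_evap = 118.47 kW

118.47


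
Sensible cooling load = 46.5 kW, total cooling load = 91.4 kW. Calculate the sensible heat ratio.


SHR = Q_sensible / Q_total
SHR = 46.5 / 91.4
SHR = 0.509

0.509


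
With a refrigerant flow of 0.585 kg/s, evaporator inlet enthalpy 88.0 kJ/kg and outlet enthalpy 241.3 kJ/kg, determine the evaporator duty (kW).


dh = 241.3 - 88.0 = 153.3 kJ/kg
Q_evap = m_dot * dh = 0.585 * 153.3
Q_evap = 89.68 kW

89.68


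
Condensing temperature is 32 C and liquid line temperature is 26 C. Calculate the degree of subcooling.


Subcooling = T_cond - T_liquid
Subcooling = 32 - 26
Subcooling = 6 K

6


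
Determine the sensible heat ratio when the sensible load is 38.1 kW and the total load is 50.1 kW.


SHR = Q_sensible / Q_total
SHR = 38.1 / 50.1
SHR = 0.76

0.76


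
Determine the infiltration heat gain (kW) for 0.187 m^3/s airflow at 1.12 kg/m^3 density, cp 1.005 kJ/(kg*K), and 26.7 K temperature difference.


Q = V_dot * rho * cp * dT
Q = 0.187 * 1.12 * 1.005 * 26.7
Q = 5.62 kW

5.62


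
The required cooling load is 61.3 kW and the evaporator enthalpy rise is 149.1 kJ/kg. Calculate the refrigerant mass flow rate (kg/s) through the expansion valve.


m_dot = Q / dh
m_dot = 61.3 / 149.1
m_dot = 0.4111 kg/s

0.4111


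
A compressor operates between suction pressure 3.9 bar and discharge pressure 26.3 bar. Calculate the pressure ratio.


PR = P_high / P_low
PR = 26.3 / 3.9
PR = 6.744

6.744


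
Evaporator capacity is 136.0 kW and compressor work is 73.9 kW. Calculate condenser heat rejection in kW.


Q_cond = Q_evap + W
Q_cond = 136.0 + 73.9
Q_cond = 209.9 kW

209.9


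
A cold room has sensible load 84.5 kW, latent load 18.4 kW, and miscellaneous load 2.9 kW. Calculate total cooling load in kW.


Q_total = Q_s + Q_l + Q_misc
Q_total = 84.5 + 18.4 + 2.9
Q_total = 105.8 kW

105.8


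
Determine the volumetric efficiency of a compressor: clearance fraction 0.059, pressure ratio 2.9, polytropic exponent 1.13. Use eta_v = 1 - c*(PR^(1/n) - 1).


PR^(1/n) = 2.9^(1/1.13) = 2.56567574
eta_v = 1 - 0.059 * (2.56567574 - 1)
eta_v = 0.9076

0.9076


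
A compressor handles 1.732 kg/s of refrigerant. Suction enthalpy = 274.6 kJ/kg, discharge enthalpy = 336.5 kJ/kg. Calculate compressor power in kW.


dh = 336.5 - 274.6 = 61.9 kJ/kg
W = m_dot * dh = 1.732 * 61.9 = 107.21 kW

107.21


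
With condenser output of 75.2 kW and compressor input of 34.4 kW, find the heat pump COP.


COP_hp = Q_cond / W
COP_hp = 75.2 / 34.4
COP_hp = 2.186

2.186


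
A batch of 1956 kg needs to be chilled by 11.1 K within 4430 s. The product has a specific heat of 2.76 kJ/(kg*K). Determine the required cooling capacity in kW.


Q = m * cp * dT / t
Q = 1956 * 2.76 * 11.1 / 4430
Q = 13.527 kW

13.527


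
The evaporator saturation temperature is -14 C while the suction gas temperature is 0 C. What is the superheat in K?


Superheat = T_suction - T_evap
Superheat = 0 - (-14)
Superheat = 14 K

14


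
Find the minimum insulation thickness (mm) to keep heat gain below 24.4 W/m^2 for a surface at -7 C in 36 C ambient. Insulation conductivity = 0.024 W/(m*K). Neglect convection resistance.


dT = 36 - (-7) = 43 K
thickness = k * dT / q_max * 1000
thickness = 0.024 * 43 / 24.4 * 1000
thickness = 42.3 mm

42.3


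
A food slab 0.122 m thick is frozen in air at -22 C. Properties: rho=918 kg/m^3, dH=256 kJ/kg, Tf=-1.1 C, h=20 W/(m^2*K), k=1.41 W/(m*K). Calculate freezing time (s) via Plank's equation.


dT = -1.1 - (-22) = 20.9 K
term1 = a/(2h) = 0.122/(2*20) = 0.00305
term2 = a^2/(8k) = 0.122^2/(8*1.41) = 0.001319503546
t = rho*dH*1000/dT * (term1 + term2)
t = 918*256*1000/20.9 * (0.00305 + 0.001319503546)
t = 49132 s

49132


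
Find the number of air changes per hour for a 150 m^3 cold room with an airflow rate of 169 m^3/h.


ACH = flow / volume
ACH = 169 / 150
ACH = 1.127

1.127


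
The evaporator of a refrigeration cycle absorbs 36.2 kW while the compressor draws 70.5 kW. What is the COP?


COP = Q_evap / W
COP = 36.2 / 70.5
COP = 0.513

0.513


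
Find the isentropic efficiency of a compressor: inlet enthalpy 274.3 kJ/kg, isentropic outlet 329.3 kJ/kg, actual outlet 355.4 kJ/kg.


dh_ideal = 329.3 - 274.3 = 55.0 kJ/kg
dh_actual = 355.4 - 274.3 = 81.1 kJ/kg
eta_s = dh_ideal / dh_actual = 55.0 / 81.1
eta_s = 0.6782

0.6782


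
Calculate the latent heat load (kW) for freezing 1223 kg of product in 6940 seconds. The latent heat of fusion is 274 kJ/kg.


Q_lat = m * h_fg / t
Q_lat = 1223 * 274 / 6940
Q_lat = 48.29 kW

48.29


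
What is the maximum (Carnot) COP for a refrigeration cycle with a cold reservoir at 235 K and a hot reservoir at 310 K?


dT = 310 - 235 = 75 K
COP_carnot = T_cold / dT = 235 / 75
COP_carnot = 3.133

3.133


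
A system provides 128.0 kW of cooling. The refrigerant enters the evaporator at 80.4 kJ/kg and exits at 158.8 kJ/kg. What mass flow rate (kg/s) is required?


dh = 158.8 - 80.4 = 78.4 kJ/kg
m_dot = Q / dh = 128.0 / 78.4 = 1.6327 kg/s

1.6327


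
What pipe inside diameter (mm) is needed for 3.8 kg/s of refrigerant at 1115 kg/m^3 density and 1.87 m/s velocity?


A = m_dot / (rho * v) = 3.8 / (1115 * 1.87) = 0.001822498261 m^2
d = sqrt(4*A/pi) * 1000
d = 48.2 mm

48.2


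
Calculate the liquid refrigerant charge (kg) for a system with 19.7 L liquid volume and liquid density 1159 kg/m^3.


Charge = V * rho / 1000
Charge = 19.7 * 1159 / 1000
Charge = 22.83 kg

22.83


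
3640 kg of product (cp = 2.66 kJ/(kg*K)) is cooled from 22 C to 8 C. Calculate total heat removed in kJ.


dT = 22 - (8) = 14 K
Q = m * cp * dT = 3640 * 2.66 * 14
Q = 135554 kJ

135554


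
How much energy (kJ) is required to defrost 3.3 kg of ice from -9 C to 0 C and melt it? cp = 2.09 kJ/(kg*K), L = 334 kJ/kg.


Sensible heat = cp * dT = 2.09 * 9 = 18.81 kJ/kg
Total per kg = 18.81 + 334 = 352.81 kJ/kg
Q = m * total = 3.3 * 352.81
Q = 1164.3 kJ

1164.3


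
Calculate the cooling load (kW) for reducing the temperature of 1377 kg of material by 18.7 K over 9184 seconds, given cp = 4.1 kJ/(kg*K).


Q = m * cp * dT / t
Q = 1377 * 4.1 * 18.7 / 9184
Q = 11.495 kW

11.495


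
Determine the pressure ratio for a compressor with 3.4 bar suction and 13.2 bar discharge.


PR = P_high / P_low
PR = 13.2 / 3.4
PR = 3.882

3.882


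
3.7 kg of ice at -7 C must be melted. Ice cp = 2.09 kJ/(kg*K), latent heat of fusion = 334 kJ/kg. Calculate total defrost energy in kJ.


Sensible heat = cp * dT = 2.09 * 7 = 14.63 kJ/kg
Total per kg = 14.63 + 334 = 348.63 kJ/kg
Q = m * total = 3.7 * 348.63
Q = 1289.9 kJ

1289.9


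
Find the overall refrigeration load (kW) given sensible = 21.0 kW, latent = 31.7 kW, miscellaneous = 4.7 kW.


Q_total = Q_s + Q_l + Q_misc
Q_total = 21.0 + 31.7 + 4.7
Q_total = 57.4 kW

57.4


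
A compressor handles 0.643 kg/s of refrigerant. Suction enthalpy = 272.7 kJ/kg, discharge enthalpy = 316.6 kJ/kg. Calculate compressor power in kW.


dh = 316.6 - 272.7 = 43.9 kJ/kg
W = m_dot * dh = 0.643 * 43.9 = 28.23 kW

28.23


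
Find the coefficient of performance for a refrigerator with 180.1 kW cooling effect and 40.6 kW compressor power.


COP = Q_evap / W
COP = 180.1 / 40.6
COP = 4.436

4.436


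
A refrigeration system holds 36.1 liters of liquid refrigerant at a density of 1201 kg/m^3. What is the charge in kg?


Charge = V * rho / 1000
Charge = 36.1 * 1201 / 1000
Charge = 43.36 kg

43.36


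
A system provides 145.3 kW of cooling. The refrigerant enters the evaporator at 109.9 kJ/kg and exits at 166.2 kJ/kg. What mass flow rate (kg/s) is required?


dh = 166.2 - 109.9 = 56.3 kJ/kg
m_dot = Q / dh = 145.3 / 56.3 = 2.5808 kg/s

2.5808


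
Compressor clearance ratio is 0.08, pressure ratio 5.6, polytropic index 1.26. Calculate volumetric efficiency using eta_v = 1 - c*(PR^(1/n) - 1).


PR^(1/n) = 5.6^(1/1.26) = 3.92464177
eta_v = 1 - 0.08 * (3.92464177 - 1)
eta_v = 0.766

0.766


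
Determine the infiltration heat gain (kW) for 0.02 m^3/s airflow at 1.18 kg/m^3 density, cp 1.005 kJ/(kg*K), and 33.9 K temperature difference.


Q = V_dot * rho * cp * dT
Q = 0.02 * 1.18 * 1.005 * 33.9
Q = 0.804 kW

0.804


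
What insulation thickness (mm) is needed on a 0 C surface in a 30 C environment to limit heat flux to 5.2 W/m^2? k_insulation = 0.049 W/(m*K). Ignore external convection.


dT = 30 - (0) = 30 K
thickness = k * dT / q_max * 1000
thickness = 0.049 * 30 / 5.2 * 1000
thickness = 282.7 mm

282.7


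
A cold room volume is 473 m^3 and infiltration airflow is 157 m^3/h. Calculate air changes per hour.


ACH = flow / volume
ACH = 157 / 473
ACH = 0.332

0.332


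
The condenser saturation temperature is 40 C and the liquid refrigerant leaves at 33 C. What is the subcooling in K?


Subcooling = T_cond - T_liquid
Subcooling = 40 - 33
Subcooling = 7 K

7


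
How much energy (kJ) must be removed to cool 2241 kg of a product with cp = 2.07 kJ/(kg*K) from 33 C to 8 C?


dT = 33 - (8) = 25 K
Q = m * cp * dT = 2241 * 2.07 * 25
Q = 115972 kJ

115972


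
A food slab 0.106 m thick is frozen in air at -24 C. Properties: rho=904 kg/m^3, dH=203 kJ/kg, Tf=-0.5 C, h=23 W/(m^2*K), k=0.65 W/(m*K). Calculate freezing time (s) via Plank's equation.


dT = -0.5 - (-24) = 23.5 K
term1 = a/(2h) = 0.106/(2*23) = 0.002304347826
term2 = a^2/(8k) = 0.106^2/(8*0.65) = 0.002160769231
t = rho*dH*1000/dT * (term1 + term2)
t = 904*203*1000/23.5 * (0.002304347826 + 0.002160769231)
t = 34868 s

34868


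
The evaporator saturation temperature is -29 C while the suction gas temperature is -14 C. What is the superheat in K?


Superheat = T_suction - T_evap
Superheat = -14 - (-29)
Superheat = 15 K

15


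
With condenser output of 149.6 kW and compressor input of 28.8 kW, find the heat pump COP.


COP_hp = Q_cond / W
COP_hp = 149.6 / 28.8
COP_hp = 5.194

5.194


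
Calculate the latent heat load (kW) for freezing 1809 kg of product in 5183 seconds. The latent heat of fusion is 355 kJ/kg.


Q_lat = m * h_fg / t
Q_lat = 1809 * 355 / 5183
Q_lat = 123.9 kW

123.9


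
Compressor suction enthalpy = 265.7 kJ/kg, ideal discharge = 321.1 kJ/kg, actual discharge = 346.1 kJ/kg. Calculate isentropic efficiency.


dh_ideal = 321.1 - 265.7 = 55.4 kJ/kg
dh_actual = 346.1 - 265.7 = 80.4 kJ/kg
eta_s = dh_ideal / dh_actual = 55.4 / 80.4
eta_s = 0.6891

0.6891


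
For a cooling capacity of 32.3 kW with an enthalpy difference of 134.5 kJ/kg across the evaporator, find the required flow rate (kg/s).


m_dot = Q / dh
m_dot = 32.3 / 134.5
m_dot = 0.2401 kg/s

0.2401


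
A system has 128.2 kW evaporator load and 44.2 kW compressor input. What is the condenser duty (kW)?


Q_cond = Q_evap + W
Q_cond = 128.2 + 44.2
Q_cond = 172.4 kW

172.4


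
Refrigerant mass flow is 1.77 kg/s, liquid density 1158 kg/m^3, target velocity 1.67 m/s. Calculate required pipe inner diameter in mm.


A = m_dot / (rho * v) = 1.77 / (1158 * 1.67) = 0.0009152679098 m^2
d = sqrt(4*A/pi) * 1000
d = 34.1 mm

34.1


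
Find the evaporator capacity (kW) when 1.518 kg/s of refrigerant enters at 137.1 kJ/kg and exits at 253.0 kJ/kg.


dh = 253.0 - 137.1 = 115.9 kJ/kg
Q_evap = m_dot * dh = 1.518 * 115.9
Q_evap = 175.94 kW

175.94


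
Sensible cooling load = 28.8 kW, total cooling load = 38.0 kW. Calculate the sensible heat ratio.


SHR = Q_sensible / Q_total
SHR = 28.8 / 38.0
SHR = 0.758

0.758


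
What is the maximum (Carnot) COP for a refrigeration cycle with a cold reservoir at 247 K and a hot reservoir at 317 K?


dT = 317 - 247 = 70 K
COP_carnot = T_cold / dT = 247 / 70
COP_carnot = 3.529

3.529


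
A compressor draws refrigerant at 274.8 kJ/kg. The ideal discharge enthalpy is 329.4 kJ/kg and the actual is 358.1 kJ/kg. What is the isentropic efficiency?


dh_ideal = 329.4 - 274.8 = 54.6 kJ/kg
dh_actual = 358.1 - 274.8 = 83.3 kJ/kg
eta_s = dh_ideal / dh_actual = 54.6 / 83.3
eta_s = 0.6555

0.6555


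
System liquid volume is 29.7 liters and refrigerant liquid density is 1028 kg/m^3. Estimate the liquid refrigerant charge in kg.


Charge = V * rho / 1000
Charge = 29.7 * 1028 / 1000
Charge = 30.53 kg

30.53


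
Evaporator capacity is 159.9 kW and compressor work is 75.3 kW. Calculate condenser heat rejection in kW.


Q_cond = Q_evap + W
Q_cond = 159.9 + 75.3
Q_cond = 235.2 kW

235.2


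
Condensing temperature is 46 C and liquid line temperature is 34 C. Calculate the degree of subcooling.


Subcooling = T_cond - T_liquid
Subcooling = 46 - 34
Subcooling = 12 K

12


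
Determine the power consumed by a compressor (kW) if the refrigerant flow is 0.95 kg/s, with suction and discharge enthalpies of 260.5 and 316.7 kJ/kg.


dh = 316.7 - 260.5 = 56.2 kJ/kg
W = m_dot * dh = 0.95 * 56.2 = 53.39 kW

53.39


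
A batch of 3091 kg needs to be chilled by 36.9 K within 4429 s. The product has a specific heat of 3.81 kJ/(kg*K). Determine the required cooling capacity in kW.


Q = m * cp * dT / t
Q = 3091 * 3.81 * 36.9 / 4429
Q = 98.117 kW

98.117


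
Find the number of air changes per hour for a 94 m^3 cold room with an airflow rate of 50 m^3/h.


ACH = flow / volume
ACH = 50 / 94
ACH = 0.532

0.532


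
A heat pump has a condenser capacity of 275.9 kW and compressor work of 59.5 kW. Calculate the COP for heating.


COP_hp = Q_cond / W
COP_hp = 275.9 / 59.5
COP_hp = 4.637

4.637


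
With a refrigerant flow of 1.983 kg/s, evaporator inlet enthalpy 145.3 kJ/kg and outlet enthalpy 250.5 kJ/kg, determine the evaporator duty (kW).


dh = 250.5 - 145.3 = 105.2 kJ/kg
Q_evap = m_dot * dh = 1.983 * 105.2
Q_evap = 208.61 kW

208.61


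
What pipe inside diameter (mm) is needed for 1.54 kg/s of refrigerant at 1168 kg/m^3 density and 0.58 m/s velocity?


A = m_dot / (rho * v) = 1.54 / (1168 * 0.58) = 0.002273264053 m^2
d = sqrt(4*A/pi) * 1000
d = 53.8 mm

53.8


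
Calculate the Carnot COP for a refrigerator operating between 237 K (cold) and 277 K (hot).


dT = 277 - 237 = 40 K
COP_carnot = T_cold / dT = 237 / 40
COP_carnot = 5.925

5.925


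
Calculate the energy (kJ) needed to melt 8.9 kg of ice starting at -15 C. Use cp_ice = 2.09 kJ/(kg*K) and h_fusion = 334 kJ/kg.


Sensible heat = cp * dT = 2.09 * 15 = 31.35 kJ/kg
Total per kg = 31.35 + 334 = 365.35 kJ/kg
Q = m * total = 8.9 * 365.35
Q = 3251.6 kJ

3251.6


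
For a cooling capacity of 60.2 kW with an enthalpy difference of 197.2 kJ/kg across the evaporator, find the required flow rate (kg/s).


m_dot = Q / dh
m_dot = 60.2 / 197.2
m_dot = 0.3053 kg/s

0.3053


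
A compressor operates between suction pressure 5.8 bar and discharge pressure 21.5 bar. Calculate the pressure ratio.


PR = P_high / P_low
PR = 21.5 / 5.8
PR = 3.707

3.707


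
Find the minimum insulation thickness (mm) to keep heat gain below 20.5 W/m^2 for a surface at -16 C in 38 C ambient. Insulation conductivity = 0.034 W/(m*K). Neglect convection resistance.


dT = 38 - (-16) = 54 K
thickness = k * dT / q_max * 1000
thickness = 0.034 * 54 / 20.5 * 1000
thickness = 89.6 mm

89.6


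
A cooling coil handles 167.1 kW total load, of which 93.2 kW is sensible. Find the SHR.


SHR = Q_sensible / Q_total
SHR = 93.2 / 167.1
SHR = 0.558

0.558


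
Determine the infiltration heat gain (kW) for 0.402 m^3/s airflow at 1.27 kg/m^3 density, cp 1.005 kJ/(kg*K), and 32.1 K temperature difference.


Q = V_dot * rho * cp * dT
Q = 0.402 * 1.27 * 1.005 * 32.1
Q = 16.47 kW

16.47


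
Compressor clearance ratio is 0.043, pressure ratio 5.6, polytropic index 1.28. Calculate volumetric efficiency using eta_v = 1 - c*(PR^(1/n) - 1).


PR^(1/n) = 5.6^(1/1.28) = 3.84168628
eta_v = 1 - 0.043 * (3.84168628 - 1)
eta_v = 0.8778

0.8778


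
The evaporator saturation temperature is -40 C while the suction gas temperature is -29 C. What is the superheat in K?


Superheat = T_suction - T_evap
Superheat = -29 - (-40)
Superheat = 11 K

11


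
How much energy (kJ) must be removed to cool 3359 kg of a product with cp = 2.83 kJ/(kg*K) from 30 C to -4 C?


dT = 30 - (-4) = 34 K
Q = m * cp * dT = 3359 * 2.83 * 34
Q = 323203 kJ

323203


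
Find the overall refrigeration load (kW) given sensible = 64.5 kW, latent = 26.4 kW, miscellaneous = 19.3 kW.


Q_total = Q_s + Q_l + Q_misc
Q_total = 64.5 + 26.4 + 19.3
Q_total = 110.2 kW

110.2


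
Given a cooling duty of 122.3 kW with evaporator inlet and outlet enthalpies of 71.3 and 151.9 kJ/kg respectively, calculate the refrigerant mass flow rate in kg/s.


dh = 151.9 - 71.3 = 80.6 kJ/kg
m_dot = Q / dh = 122.3 / 80.6 = 1.5174 kg/s

1.5174


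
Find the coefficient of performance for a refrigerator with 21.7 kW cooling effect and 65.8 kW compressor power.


COP = Q_evap / W
COP = 21.7 / 65.8
COP = 0.33

0.33


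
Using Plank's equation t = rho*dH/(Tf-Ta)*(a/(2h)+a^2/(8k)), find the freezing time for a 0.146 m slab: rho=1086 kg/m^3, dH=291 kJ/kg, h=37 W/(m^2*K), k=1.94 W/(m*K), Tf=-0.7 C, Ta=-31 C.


dT = -0.7 - (-31) = 30.3 K
term1 = a/(2h) = 0.146/(2*37) = 0.001972972973
term2 = a^2/(8k) = 0.146^2/(8*1.94) = 0.001373453608
t = rho*dH*1000/dT * (term1 + term2)
t = 1086*291*1000/30.3 * (0.001972972973 + 0.001373453608)
t = 34903 s

34903


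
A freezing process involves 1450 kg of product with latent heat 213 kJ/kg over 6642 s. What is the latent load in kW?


Q_lat = m * h_fg / t
Q_lat = 1450 * 213 / 6642
Q_lat = 46.5 kW

46.5


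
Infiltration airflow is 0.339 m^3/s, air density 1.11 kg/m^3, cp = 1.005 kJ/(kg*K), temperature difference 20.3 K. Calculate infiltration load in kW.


Q = V_dot * rho * cp * dT
Q = 0.339 * 1.11 * 1.005 * 20.3
Q = 7.677 kW

7.677


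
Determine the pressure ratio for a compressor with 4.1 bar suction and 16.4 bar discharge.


PR = P_high / P_low
PR = 16.4 / 4.1
PR = 4.0

4.0


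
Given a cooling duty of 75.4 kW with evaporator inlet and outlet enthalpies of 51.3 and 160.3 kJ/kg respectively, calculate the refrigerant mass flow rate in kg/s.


dh = 160.3 - 51.3 = 109.0 kJ/kg
m_dot = Q / dh = 75.4 / 109.0 = 0.6917 kg/s

0.6917


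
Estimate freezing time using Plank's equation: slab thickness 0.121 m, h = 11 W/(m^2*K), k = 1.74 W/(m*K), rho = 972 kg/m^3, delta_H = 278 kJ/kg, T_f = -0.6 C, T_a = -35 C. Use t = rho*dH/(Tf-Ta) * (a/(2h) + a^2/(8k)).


dT = -0.6 - (-35) = 34.4 K
term1 = a/(2h) = 0.121/(2*11) = 0.0055
term2 = a^2/(8k) = 0.121^2/(8*1.74) = 0.001051795977
t = rho*dH*1000/dT * (term1 + term2)
t = 972*278*1000/34.4 * (0.0055 + 0.001051795977)
t = 51465 s

51465


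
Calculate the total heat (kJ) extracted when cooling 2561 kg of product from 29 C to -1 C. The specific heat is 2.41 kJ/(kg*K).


dT = 29 - (-1) = 30 K
Q = m * cp * dT = 2561 * 2.41 * 30
Q = 185160 kJ

185160


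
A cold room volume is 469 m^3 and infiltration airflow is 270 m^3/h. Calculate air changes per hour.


ACH = flow / volume
ACH = 270 / 469
ACH = 0.576

0.576


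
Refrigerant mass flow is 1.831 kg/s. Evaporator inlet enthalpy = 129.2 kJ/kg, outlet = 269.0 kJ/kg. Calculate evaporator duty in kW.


dh = 269.0 - 129.2 = 139.8 kJ/kg
Q_evap = m_dot * dh = 1.831 * 139.8
Q_evap = 255.97 kW

255.97


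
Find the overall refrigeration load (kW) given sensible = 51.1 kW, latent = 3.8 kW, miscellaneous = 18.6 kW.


Q_total = Q_s + Q_l + Q_misc
Q_total = 51.1 + 3.8 + 18.6
Q_total = 73.5 kW

73.5


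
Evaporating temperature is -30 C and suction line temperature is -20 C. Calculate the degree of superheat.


Superheat = T_suction - T_evap
Superheat = -20 - (-30)
Superheat = 10 K

10


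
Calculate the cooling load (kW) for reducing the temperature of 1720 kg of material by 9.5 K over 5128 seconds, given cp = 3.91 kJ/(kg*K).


Q = m * cp * dT / t
Q = 1720 * 3.91 * 9.5 / 5128
Q = 12.459 kW

12.459


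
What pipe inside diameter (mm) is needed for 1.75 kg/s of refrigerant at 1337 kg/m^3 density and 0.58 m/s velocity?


A = m_dot / (rho * v) = 1.75 / (1337 * 0.58) = 0.002256725041 m^2
d = sqrt(4*A/pi) * 1000
d = 53.6 mm

53.6


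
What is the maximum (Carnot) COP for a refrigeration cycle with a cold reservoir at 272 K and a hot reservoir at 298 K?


dT = 298 - 272 = 26 K
COP_carnot = T_cold / dT = 272 / 26
COP_carnot = 10.462

10.462


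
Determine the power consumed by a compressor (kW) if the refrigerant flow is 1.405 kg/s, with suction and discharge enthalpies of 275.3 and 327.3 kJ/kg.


dh = 327.3 - 275.3 = 52.0 kJ/kg
W = m_dot * dh = 1.405 * 52.0 = 73.06 kW

73.06


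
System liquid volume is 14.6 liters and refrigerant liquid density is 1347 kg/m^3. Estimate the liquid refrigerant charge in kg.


Charge = V * rho / 1000
Charge = 14.6 * 1347 / 1000
Charge = 19.67 kg

19.67


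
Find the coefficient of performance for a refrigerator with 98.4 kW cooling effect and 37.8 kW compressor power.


COP = Q_evap / W
COP = 98.4 / 37.8
COP = 2.603

2.603


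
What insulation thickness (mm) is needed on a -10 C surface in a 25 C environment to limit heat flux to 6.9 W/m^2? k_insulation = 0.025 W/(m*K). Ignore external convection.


dT = 25 - (-10) = 35 K
thickness = k * dT / q_max * 1000
thickness = 0.025 * 35 / 6.9 * 1000
thickness = 126.8 mm

126.8


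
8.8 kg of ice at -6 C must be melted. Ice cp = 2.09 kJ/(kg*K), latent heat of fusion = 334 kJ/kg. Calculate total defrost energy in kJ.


Sensible heat = cp * dT = 2.09 * 6 = 12.54 kJ/kg
Total per kg = 12.54 + 334 = 346.54 kJ/kg
Q = m * total = 8.8 * 346.54
Q = 3049.6 kJ

3049.6


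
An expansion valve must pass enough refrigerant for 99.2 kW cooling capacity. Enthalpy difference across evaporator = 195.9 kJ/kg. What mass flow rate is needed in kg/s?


m_dot = Q / dh
m_dot = 99.2 / 195.9
m_dot = 0.5064 kg/s

0.5064


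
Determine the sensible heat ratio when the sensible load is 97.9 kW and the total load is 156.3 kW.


SHR = Q_sensible / Q_total
SHR = 97.9 / 156.3
SHR = 0.626

0.626


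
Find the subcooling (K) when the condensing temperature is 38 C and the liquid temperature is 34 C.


Subcooling = T_cond - T_liquid
Subcooling = 38 - 34
Subcooling = 4 K

4


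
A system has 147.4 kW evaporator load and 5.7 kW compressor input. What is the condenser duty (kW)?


Q_cond = Q_evap + W
Q_cond = 147.4 + 5.7
Q_cond = 153.1 kW

153.1


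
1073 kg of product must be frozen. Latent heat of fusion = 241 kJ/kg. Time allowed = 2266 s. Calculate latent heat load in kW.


Q_lat = m * h_fg / t
Q_lat = 1073 * 241 / 2266
Q_lat = 114.12 kW

114.12


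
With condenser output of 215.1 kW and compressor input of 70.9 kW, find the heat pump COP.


COP_hp = Q_cond / W
COP_hp = 215.1 / 70.9
COP_hp = 3.034

3.034


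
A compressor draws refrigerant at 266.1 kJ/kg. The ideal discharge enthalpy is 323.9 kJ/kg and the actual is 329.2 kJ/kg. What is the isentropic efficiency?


dh_ideal = 323.9 - 266.1 = 57.8 kJ/kg
dh_actual = 329.2 - 266.1 = 63.1 kJ/kg
eta_s = dh_ideal / dh_actual = 57.8 / 63.1
eta_s = 0.916

0.916


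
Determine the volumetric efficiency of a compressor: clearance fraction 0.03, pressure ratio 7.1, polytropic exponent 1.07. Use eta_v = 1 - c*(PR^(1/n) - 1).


PR^(1/n) = 7.1^(1/1.07) = 6.24551923
eta_v = 1 - 0.03 * (6.24551923 - 1)
eta_v = 0.8426

0.8426


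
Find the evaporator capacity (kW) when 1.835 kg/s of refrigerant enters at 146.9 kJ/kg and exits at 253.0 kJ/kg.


dh = 253.0 - 146.9 = 106.1 kJ/kg
Q_evap = m_dot * dh = 1.835 * 106.1
Q_evap = 194.69 kW

194.69


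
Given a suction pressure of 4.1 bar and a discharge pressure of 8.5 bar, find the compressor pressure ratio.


PR = P_high / P_low
PR = 8.5 / 4.1
PR = 2.073

2.073


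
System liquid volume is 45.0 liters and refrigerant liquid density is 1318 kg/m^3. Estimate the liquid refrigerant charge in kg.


Charge = V * rho / 1000
Charge = 45.0 * 1318 / 1000
Charge = 59.31 kg

59.31


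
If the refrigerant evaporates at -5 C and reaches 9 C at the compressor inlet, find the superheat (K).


Superheat = T_suction - T_evap
Superheat = 9 - (-5)
Superheat = 14 K

14


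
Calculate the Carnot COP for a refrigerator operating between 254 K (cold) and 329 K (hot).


dT = 329 - 254 = 75 K
COP_carnot = T_cold / dT = 254 / 75
COP_carnot = 3.387

3.387


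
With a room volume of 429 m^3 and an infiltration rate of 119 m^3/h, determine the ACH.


ACH = flow / volume
ACH = 119 / 429
ACH = 0.277

0.277


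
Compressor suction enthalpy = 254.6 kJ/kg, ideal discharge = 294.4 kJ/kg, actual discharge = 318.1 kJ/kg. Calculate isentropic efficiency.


dh_ideal = 294.4 - 254.6 = 39.8 kJ/kg
dh_actual = 318.1 - 254.6 = 63.5 kJ/kg
eta_s = dh_ideal / dh_actual = 39.8 / 63.5
eta_s = 0.6268

0.6268


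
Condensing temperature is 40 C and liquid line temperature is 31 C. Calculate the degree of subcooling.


Subcooling = T_cond - T_liquid
Subcooling = 40 - 31
Subcooling = 9 K

9


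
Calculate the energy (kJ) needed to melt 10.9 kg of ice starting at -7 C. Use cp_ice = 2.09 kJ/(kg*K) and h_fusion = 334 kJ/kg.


Sensible heat = cp * dT = 2.09 * 7 = 14.63 kJ/kg
Total per kg = 14.63 + 334 = 348.63 kJ/kg
Q = m * total = 10.9 * 348.63
Q = 3800.1 kJ

3800.1


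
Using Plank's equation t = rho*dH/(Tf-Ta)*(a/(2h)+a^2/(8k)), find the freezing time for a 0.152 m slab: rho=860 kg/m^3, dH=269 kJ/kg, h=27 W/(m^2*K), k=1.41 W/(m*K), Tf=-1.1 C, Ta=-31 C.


dT = -1.1 - (-31) = 29.9 K
term1 = a/(2h) = 0.152/(2*27) = 0.002814814815
term2 = a^2/(8k) = 0.152^2/(8*1.41) = 0.00204822695
t = rho*dH*1000/dT * (term1 + term2)
t = 860*269*1000/29.9 * (0.002814814815 + 0.00204822695)
t = 37626 s

37626


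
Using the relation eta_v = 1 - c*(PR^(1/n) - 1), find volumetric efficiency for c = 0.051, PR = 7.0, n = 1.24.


PR^(1/n) = 7.0^(1/1.24) = 4.80320008
eta_v = 1 - 0.051 * (4.80320008 - 1)
eta_v = 0.806

0.806


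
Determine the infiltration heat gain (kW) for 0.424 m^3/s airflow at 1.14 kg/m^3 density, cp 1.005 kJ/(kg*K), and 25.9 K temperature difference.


Q = V_dot * rho * cp * dT
Q = 0.424 * 1.14 * 1.005 * 25.9
Q = 12.582 kW

12.582


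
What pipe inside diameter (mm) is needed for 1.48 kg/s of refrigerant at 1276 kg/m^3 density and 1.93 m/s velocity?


A = m_dot / (rho * v) = 1.48 / (1276 * 1.93) = 0.0006009712996 m^2
d = sqrt(4*A/pi) * 1000
d = 27.7 mm

27.7


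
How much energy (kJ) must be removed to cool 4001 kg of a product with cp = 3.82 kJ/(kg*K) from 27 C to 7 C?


dT = 27 - (7) = 20 K
Q = m * cp * dT = 4001 * 3.82 * 20
Q = 305676 kJ

305676


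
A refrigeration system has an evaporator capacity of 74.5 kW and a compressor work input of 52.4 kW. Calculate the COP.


COP = Q_evap / W
COP = 74.5 / 52.4
COP = 1.422

1.422


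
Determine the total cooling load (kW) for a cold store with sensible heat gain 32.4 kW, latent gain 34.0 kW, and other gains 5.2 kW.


Q_total = Q_s + Q_l + Q_misc
Q_total = 32.4 + 34.0 + 5.2
Q_total = 71.6 kW

71.6


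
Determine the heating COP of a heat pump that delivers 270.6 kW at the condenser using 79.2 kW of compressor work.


COP_hp = Q_cond / W
COP_hp = 270.6 / 79.2
COP_hp = 3.417

3.417


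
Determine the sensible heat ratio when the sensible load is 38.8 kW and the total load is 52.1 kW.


SHR = Q_sensible / Q_total
SHR = 38.8 / 52.1
SHR = 0.745

0.745


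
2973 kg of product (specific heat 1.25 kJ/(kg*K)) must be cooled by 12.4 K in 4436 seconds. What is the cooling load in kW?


Q = m * cp * dT / t
Q = 2973 * 1.25 * 12.4 / 4436
Q = 10.388 kW

10.388


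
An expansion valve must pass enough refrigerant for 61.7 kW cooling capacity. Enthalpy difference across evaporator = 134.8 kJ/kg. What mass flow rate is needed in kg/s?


m_dot = Q / dh
m_dot = 61.7 / 134.8
m_dot = 0.4577 kg/s

0.4577


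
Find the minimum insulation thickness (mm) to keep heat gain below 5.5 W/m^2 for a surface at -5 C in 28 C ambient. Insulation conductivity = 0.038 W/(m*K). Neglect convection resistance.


dT = 28 - (-5) = 33 K
thickness = k * dT / q_max * 1000
thickness = 0.038 * 33 / 5.5 * 1000
thickness = 228.0 mm

228.0


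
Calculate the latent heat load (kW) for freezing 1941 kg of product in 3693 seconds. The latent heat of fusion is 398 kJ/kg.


Q_lat = m * h_fg / t
Q_lat = 1941 * 398 / 3693
Q_lat = 209.18 kW

209.18


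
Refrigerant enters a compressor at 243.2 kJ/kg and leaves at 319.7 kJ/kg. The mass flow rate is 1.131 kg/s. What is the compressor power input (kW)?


dh = 319.7 - 243.2 = 76.5 kJ/kg
W = m_dot * dh = 1.131 * 76.5 = 86.52 kW

86.52


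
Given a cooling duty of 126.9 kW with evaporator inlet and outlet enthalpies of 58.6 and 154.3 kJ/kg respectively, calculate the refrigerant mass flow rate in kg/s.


dh = 154.3 - 58.6 = 95.7 kJ/kg
m_dot = Q / dh = 126.9 / 95.7 = 1.326 kg/s

1.326


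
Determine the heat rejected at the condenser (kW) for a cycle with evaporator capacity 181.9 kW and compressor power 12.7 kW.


Q_cond = Q_evap + W
Q_cond = 181.9 + 12.7
Q_cond = 194.6 kW

194.6


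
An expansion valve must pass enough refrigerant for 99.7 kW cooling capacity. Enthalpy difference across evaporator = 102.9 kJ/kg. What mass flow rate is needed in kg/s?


m_dot = Q / dh
m_dot = 99.7 / 102.9
m_dot = 0.9689 kg/s

0.9689


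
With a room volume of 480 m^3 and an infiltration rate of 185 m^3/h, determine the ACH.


ACH = flow / volume
ACH = 185 / 480
ACH = 0.385

0.385


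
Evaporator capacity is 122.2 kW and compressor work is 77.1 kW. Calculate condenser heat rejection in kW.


Q_cond = Q_evap + W
Q_cond = 122.2 + 77.1
Q_cond = 199.3 kW

199.3


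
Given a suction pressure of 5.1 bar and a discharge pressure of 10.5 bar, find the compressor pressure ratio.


PR = P_high / P_low
PR = 10.5 / 5.1
PR = 2.059

2.059


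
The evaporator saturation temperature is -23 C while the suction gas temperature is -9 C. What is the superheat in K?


Superheat = T_suction - T_evap
Superheat = -9 - (-23)
Superheat = 14 K

14


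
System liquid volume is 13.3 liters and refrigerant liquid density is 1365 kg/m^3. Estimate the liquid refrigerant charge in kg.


Charge = V * rho / 1000
Charge = 13.3 * 1365 / 1000
Charge = 18.15 kg

18.15


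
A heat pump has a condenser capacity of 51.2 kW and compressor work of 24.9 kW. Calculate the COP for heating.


COP_hp = Q_cond / W
COP_hp = 51.2 / 24.9
COP_hp = 2.056

2.056


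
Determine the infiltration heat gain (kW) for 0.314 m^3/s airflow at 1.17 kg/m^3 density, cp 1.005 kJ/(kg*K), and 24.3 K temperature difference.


Q = V_dot * rho * cp * dT
Q = 0.314 * 1.17 * 1.005 * 24.3
Q = 8.972 kW

8.972


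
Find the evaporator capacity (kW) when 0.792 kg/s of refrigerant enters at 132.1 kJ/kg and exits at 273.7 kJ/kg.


dh = 273.7 - 132.1 = 141.6 kJ/kg
Q_evap = m_dot * dh = 0.792 * 141.6
Q_evap = 112.15 kW

112.15


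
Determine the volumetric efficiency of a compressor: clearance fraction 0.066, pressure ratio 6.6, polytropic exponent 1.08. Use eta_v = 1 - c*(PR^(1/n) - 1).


PR^(1/n) = 6.6^(1/1.08) = 5.73900995
eta_v = 1 - 0.066 * (5.73900995 - 1)
eta_v = 0.6872

0.6872


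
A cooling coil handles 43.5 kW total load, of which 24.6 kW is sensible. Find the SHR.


SHR = Q_sensible / Q_total
SHR = 24.6 / 43.5
SHR = 0.566

0.566


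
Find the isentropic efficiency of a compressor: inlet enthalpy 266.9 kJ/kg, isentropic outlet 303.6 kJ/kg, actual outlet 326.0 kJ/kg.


dh_ideal = 303.6 - 266.9 = 36.7 kJ/kg
dh_actual = 326.0 - 266.9 = 59.1 kJ/kg
eta_s = dh_ideal / dh_actual = 36.7 / 59.1
eta_s = 0.621

0.621


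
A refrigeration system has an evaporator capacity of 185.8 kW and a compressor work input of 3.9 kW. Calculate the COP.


COP = Q_evap / W
COP = 185.8 / 3.9
COP = 47.641

47.641


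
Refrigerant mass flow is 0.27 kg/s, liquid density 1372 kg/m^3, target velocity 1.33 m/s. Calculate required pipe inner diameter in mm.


A = m_dot / (rho * v) = 0.27 / (1372 * 1.33) = 0.0001479646638 m^2
d = sqrt(4*A/pi) * 1000
d = 13.7 mm

13.7


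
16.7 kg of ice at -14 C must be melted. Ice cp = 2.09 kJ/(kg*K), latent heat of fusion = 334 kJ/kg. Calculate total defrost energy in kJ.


Sensible heat = cp * dT = 2.09 * 14 = 29.26 kJ/kg
Total per kg = 29.26 + 334 = 363.26 kJ/kg
Q = m * total = 16.7 * 363.26
Q = 6066.4 kJ

6066.4


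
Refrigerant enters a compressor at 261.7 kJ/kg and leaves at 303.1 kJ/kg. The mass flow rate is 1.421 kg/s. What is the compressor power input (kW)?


dh = 303.1 - 261.7 = 41.4 kJ/kg
W = m_dot * dh = 1.421 * 41.4 = 58.83 kW

58.83


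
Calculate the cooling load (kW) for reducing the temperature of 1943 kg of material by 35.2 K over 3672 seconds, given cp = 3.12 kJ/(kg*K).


Q = m * cp * dT / t
Q = 1943 * 3.12 * 35.2 / 3672
Q = 58.112 kW

58.112


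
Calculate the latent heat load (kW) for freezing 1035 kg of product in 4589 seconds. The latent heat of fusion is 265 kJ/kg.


Q_lat = m * h_fg / t
Q_lat = 1035 * 265 / 4589
Q_lat = 59.77 kW

59.77


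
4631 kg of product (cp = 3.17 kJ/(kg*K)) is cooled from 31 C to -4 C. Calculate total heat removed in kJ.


dT = 31 - (-4) = 35 K
Q = m * cp * dT = 4631 * 3.17 * 35
Q = 513809 kJ

513809


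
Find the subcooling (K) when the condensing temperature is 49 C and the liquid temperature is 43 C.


Subcooling = T_cond - T_liquid
Subcooling = 49 - 43
Subcooling = 6 K

6


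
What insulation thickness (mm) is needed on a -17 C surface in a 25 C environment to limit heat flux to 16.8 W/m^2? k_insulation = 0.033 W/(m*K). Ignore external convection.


dT = 25 - (-17) = 42 K
thickness = k * dT / q_max * 1000
thickness = 0.033 * 42 / 16.8 * 1000
thickness = 82.5 mm

82.5


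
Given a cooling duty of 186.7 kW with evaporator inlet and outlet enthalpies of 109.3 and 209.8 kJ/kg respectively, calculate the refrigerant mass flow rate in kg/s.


dh = 209.8 - 109.3 = 100.5 kJ/kg
m_dot = Q / dh = 186.7 / 100.5 = 1.8577 kg/s

1.8577


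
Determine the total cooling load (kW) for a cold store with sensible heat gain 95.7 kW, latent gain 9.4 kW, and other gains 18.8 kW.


Q_total = Q_s + Q_l + Q_misc
Q_total = 95.7 + 9.4 + 18.8
Q_total = 123.9 kW

123.9


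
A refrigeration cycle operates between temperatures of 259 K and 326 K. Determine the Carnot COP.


dT = 326 - 259 = 67 K
COP_carnot = T_cold / dT = 259 / 67
COP_carnot = 3.866

3.866


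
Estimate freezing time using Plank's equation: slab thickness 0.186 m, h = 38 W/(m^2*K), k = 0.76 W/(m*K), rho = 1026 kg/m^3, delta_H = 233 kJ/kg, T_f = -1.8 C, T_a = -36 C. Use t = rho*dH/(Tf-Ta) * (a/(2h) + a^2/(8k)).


dT = -1.8 - (-36) = 34.2 K
term1 = a/(2h) = 0.186/(2*38) = 0.002447368421
term2 = a^2/(8k) = 0.186^2/(8*0.76) = 0.005690131579
t = rho*dH*1000/dT * (term1 + term2)
t = 1026*233*1000/34.2 * (0.002447368421 + 0.005690131579)
t = 56881 s

56881


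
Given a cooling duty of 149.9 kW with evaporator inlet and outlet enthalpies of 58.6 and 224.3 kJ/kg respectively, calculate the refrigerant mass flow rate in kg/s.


dh = 224.3 - 58.6 = 165.7 kJ/kg
m_dot = Q / dh = 149.9 / 165.7 = 0.9046 kg/s

0.9046
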